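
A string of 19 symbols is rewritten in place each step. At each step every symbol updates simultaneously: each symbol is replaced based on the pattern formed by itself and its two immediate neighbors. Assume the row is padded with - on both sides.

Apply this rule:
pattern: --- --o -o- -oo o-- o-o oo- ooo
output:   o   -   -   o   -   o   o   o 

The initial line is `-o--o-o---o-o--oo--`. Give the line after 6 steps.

step 1: -----o--o--o---oo-o
step 2: oooo---------o-ooo-
step 3: oooo-ooooooo--oooo-
step 4: oooooooooooo--oooo-
step 5: oooooooooooo--oooo-  (fixed point — unchanged through step 6)

oooooooooooo--oooo-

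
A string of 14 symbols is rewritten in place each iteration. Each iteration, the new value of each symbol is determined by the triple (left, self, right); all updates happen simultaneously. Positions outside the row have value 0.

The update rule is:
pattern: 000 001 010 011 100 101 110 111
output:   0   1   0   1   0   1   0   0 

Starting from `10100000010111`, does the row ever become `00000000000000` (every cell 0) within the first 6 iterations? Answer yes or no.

no

iteration 1: 01000000101100
iteration 2: 10000001011000
iteration 3: 00000010110000
iteration 4: 00000101100000
iteration 5: 00001011000000
iteration 6: 00010110000000
iteration 6 is 00010110000000, still not uniform 0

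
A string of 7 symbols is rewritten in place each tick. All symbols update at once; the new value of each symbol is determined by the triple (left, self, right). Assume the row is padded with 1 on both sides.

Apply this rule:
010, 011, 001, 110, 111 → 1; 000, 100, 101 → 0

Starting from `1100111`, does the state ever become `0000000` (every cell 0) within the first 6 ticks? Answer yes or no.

1101111
1101111  (fixed point — unchanged through tick 6)
tick 6 is 1101111, still not uniform 0

no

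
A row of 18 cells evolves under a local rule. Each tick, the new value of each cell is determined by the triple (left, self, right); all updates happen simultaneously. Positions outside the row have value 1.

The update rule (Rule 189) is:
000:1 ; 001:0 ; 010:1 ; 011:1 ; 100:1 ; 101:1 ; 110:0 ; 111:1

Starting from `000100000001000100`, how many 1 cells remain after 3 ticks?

110111111101110110
101111111011101101
011111110111011011
count of 1: 14

14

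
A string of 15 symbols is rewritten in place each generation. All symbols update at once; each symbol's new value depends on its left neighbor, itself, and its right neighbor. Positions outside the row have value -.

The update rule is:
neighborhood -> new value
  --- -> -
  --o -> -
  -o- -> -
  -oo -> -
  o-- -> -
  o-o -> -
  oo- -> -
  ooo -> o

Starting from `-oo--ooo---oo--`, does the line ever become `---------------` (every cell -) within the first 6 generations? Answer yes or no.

yes

------o--------
---------------
all cells are - at generation 2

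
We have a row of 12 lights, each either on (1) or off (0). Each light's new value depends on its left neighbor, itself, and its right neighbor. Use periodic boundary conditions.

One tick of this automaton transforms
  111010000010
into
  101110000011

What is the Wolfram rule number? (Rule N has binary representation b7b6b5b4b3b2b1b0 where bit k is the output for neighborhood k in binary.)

position 1: 111 → 0  (bit 7 = 0)
position 2: 110 → 1  (bit 6 = 1)
position 3: 101 → 1  (bit 5 = 1)
position 5: 100 → 0  (bit 4 = 0)
position 0: 011 → 1  (bit 3 = 1)
position 4: 010 → 1  (bit 2 = 1)
position 9: 001 → 0  (bit 1 = 0)
position 6: 000 → 0  (bit 0 = 0)
bits b7..b0 = 01101100 = 108

108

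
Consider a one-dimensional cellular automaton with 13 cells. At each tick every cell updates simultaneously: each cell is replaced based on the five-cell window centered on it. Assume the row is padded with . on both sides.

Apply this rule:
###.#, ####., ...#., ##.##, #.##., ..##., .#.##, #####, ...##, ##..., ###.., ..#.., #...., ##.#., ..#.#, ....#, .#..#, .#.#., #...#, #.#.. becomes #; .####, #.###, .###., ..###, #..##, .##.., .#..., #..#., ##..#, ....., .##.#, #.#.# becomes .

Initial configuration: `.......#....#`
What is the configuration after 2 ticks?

tick 1: .....###.####
tick 2: ...##..##..##

...##..##..##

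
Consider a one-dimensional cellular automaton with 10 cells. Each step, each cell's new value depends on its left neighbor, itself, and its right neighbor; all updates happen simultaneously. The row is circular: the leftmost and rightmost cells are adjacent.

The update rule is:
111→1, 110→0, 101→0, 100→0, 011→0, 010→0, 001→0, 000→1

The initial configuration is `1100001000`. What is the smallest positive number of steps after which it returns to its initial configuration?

0001100010
1100001000

2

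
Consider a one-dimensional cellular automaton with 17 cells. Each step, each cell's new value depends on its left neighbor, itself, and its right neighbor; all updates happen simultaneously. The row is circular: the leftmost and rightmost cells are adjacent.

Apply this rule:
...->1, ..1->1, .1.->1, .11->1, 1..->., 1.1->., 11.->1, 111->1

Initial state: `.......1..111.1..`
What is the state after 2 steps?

11111111.1111.1.1

11111111.1111.1.1
11111111.1111.1.1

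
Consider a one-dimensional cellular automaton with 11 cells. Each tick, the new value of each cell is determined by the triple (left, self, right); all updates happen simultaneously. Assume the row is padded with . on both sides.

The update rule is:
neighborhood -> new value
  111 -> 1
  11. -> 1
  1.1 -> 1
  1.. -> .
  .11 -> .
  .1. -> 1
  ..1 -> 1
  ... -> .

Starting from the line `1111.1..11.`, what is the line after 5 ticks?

1.11.11111.

.11111.1.1.
1.11111111.
11.1111111.
.11.111111.
1.11.11111.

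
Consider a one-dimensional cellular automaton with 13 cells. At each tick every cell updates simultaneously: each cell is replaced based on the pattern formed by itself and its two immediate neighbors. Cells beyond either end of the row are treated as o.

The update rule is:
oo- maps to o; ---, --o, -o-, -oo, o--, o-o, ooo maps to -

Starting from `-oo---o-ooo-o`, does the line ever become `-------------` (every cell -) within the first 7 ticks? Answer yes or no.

--o-------o--
-------------
all cells are - at tick 2

yes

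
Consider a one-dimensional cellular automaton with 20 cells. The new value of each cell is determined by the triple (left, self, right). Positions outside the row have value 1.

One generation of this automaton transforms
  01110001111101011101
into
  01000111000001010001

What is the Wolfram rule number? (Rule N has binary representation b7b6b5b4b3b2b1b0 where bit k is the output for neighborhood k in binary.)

15

position 2: 111 → 0  (bit 7 = 0)
position 3: 110 → 0  (bit 6 = 0)
position 0: 101 → 0  (bit 5 = 0)
position 4: 100 → 0  (bit 4 = 0)
position 1: 011 → 1  (bit 3 = 1)
position 13: 010 → 1  (bit 2 = 1)
position 6: 001 → 1  (bit 1 = 1)
position 5: 000 → 1  (bit 0 = 1)
bits b7..b0 = 00001111 = 15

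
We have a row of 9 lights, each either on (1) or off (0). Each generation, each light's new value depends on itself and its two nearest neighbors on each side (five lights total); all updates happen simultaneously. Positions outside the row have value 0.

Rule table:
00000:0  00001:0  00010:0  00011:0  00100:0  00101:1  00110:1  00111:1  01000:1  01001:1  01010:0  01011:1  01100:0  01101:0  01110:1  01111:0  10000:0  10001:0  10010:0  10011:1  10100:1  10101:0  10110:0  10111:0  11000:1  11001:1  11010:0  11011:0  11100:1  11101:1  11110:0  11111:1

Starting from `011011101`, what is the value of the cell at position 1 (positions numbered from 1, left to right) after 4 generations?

010001101
001001001
000100100
000010010
position 1 holds 0

0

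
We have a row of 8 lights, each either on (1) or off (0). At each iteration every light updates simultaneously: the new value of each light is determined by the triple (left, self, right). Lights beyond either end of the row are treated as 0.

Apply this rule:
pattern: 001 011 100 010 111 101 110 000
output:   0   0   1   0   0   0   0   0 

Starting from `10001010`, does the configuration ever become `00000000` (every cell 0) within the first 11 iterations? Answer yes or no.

01000001
00100000
00010000
00001000
00000100
00000010
00000001
00000000
all cells are 0 at iteration 8

yes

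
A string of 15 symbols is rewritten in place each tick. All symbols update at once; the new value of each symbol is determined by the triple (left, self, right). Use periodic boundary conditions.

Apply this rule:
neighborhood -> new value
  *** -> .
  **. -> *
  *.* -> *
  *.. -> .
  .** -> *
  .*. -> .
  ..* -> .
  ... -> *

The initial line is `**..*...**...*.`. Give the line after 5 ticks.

**....*.**.*..*
.*.**..****...*
*.***..*..*.*..
.**.*......*...
.***..****...**

.***..****...**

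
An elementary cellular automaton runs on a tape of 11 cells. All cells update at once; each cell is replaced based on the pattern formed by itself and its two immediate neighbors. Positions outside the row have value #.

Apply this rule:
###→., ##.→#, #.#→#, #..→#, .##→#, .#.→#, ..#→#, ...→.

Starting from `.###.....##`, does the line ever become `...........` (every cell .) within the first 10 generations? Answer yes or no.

yes

##.##...##.
.#####.####
##...###...
.##.##.##.#
###########
...........
all cells are . at generation 6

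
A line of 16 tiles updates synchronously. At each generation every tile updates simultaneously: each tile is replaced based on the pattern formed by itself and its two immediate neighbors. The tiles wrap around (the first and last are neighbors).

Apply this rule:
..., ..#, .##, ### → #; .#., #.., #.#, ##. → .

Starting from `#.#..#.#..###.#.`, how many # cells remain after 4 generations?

generation 1: ....#....###....
generation 2: ####..#####..###
generation 3: ###..#####..####
generation 4: ##..#####..#####
count of #: 12

12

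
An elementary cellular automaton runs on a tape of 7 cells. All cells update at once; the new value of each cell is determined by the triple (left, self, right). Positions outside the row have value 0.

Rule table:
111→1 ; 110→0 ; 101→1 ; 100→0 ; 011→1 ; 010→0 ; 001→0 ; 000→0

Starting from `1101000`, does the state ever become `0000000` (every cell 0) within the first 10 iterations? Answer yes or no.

1010000
0100000
0000000
all cells are 0 at iteration 3

yes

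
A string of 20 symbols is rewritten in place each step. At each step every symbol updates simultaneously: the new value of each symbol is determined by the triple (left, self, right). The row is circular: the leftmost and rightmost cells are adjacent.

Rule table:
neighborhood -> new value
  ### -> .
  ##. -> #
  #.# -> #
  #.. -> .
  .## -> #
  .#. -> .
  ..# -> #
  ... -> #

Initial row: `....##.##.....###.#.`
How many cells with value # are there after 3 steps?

15

#########.#####.##..
#.......###...####.#
#.#######.#.###..###
count of #: 15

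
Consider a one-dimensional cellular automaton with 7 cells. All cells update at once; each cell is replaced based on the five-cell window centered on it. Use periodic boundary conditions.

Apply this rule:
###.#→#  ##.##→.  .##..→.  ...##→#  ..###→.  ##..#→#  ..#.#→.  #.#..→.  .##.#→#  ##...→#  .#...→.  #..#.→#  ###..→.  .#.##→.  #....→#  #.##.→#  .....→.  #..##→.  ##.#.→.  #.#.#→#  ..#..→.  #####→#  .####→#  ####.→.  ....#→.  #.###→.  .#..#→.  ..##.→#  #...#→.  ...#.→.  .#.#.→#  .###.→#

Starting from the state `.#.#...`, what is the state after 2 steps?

....#..

..#..#.
....#..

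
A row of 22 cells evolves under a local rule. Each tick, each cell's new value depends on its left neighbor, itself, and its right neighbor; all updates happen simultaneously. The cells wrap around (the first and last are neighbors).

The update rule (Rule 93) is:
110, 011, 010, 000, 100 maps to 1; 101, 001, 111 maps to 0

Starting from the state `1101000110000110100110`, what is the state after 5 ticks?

1101110111110110110110
1101010100010110110110
1101010111010110110110
1101010101010110110110
1101010101010110110110

1101010101010110110110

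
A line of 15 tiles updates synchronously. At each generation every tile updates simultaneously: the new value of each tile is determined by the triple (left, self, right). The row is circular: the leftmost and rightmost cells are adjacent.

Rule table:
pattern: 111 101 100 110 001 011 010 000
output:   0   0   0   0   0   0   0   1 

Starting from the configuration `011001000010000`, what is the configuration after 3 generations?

000000011000111

generation 1: 000000011000111
generation 2: 011111000010000
generation 3: 000000011000111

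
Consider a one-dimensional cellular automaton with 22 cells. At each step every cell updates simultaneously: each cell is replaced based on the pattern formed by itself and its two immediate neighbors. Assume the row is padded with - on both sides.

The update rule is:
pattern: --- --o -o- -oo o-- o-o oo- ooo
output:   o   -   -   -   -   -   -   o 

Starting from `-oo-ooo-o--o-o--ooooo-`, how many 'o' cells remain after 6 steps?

step 1: -----o-----------ooo--
step 2: oooo---ooooooooo--o--o
step 3: -oo--o--ooooooo-------
step 4: ---------ooooo--oooooo
step 5: oooooooo--ooo----oooo-
step 6: -oooooo----o--oo--oo--
count of o: 11

11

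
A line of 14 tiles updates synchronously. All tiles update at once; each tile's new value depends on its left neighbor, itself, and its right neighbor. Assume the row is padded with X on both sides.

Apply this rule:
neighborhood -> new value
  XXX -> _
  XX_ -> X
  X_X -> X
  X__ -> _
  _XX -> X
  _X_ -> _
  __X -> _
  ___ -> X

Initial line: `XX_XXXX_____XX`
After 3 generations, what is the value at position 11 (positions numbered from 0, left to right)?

X

_XXX__X_XXX_X_
XX_X___XX_XX_X
_XX__X_XXXXXXX
position 11 holds X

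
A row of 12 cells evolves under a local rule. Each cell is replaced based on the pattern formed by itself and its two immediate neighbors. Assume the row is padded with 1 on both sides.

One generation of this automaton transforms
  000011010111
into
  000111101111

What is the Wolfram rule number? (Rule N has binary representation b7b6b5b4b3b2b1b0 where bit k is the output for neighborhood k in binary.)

position 10: 111 → 1  (bit 7 = 1)
position 5: 110 → 1  (bit 6 = 1)
position 6: 101 → 1  (bit 5 = 1)
position 0: 100 → 0  (bit 4 = 0)
position 4: 011 → 1  (bit 3 = 1)
position 7: 010 → 0  (bit 2 = 0)
position 3: 001 → 1  (bit 1 = 1)
position 1: 000 → 0  (bit 0 = 0)
bits b7..b0 = 11101010 = 234

234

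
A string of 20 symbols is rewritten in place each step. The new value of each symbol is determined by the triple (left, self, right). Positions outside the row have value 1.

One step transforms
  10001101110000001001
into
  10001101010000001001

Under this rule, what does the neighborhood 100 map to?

At position 1 the neighborhood is 100; the next row has 0 there.

0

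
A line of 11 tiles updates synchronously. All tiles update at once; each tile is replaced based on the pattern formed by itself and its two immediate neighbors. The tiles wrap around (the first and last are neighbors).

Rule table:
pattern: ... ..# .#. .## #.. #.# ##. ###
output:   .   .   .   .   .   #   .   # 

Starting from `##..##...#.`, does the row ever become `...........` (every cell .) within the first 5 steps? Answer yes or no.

step 1: ..........#
step 2: ...........
all cells are . at step 2

yes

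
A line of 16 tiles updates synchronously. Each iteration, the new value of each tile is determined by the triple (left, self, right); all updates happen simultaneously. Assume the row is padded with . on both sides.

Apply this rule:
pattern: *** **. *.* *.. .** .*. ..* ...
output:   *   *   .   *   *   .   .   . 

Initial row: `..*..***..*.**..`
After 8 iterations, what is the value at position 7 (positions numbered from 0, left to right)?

*

iteration 1: ...*.****...***.
iteration 2: .....*****..****
iteration 3: .....******.****
iteration 4: .....******.****  (fixed point — unchanged through iteration 8)
position 7 holds *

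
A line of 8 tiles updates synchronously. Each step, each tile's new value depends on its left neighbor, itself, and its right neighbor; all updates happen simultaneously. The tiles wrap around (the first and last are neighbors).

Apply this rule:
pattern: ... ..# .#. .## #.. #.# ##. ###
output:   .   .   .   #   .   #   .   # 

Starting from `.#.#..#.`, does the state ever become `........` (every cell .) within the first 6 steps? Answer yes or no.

yes

..#.....
........
all cells are . at step 2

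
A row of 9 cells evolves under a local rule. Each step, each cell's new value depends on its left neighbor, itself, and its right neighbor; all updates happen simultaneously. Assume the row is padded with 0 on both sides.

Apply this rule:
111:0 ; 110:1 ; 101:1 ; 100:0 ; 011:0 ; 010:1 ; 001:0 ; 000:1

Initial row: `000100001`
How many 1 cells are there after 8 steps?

step 1: 110101101
step 2: 011110111
step 3: 000011001
step 4: 111001001
step 5: 001001001
step 6: 101001001
step 7: 111001001  (repeats step 4; period 3)
step 8: 001001001
count of 1: 3

3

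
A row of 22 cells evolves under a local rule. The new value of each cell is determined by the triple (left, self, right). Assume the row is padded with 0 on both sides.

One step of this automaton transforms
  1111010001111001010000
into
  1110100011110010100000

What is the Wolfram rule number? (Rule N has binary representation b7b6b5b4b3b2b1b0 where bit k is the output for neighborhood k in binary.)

position 1: 111 → 1  (bit 7 = 1)
position 3: 110 → 0  (bit 6 = 0)
position 4: 101 → 1  (bit 5 = 1)
position 6: 100 → 0  (bit 4 = 0)
position 0: 011 → 1  (bit 3 = 1)
position 5: 010 → 0  (bit 2 = 0)
position 8: 001 → 1  (bit 1 = 1)
position 7: 000 → 0  (bit 0 = 0)
bits b7..b0 = 10101010 = 170

170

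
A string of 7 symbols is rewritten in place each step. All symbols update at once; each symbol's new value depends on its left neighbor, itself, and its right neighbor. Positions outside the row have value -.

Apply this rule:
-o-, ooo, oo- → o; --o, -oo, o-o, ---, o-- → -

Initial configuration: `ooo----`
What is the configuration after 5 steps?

--o----

step 1: -oo----
step 2: --o----
step 3: --o----  (fixed point — unchanged through step 5)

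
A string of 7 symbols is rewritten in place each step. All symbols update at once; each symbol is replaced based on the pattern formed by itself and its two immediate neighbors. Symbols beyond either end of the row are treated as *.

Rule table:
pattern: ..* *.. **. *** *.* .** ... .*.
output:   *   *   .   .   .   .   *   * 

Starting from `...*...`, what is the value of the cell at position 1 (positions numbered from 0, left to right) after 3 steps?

*

*******
.......
*******
position 1 holds *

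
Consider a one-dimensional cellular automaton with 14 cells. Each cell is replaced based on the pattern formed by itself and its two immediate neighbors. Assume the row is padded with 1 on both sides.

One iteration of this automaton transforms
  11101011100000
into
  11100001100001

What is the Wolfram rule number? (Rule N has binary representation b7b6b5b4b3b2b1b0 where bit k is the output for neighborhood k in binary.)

194

position 0: 111 → 1  (bit 7 = 1)
position 2: 110 → 1  (bit 6 = 1)
position 3: 101 → 0  (bit 5 = 0)
position 9: 100 → 0  (bit 4 = 0)
position 6: 011 → 0  (bit 3 = 0)
position 4: 010 → 0  (bit 2 = 0)
position 13: 001 → 1  (bit 1 = 1)
position 10: 000 → 0  (bit 0 = 0)
bits b7..b0 = 11000010 = 194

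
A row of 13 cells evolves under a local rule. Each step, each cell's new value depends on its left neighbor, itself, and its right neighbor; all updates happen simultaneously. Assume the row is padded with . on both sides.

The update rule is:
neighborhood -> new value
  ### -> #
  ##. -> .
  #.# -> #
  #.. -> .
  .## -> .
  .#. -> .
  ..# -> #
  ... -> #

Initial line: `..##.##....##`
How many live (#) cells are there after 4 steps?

4

step 1: ##..#...###..
step 2: ...#..##.#..#
step 3: ###..#..#..#.
step 4: .#..#..#..#..
count of #: 4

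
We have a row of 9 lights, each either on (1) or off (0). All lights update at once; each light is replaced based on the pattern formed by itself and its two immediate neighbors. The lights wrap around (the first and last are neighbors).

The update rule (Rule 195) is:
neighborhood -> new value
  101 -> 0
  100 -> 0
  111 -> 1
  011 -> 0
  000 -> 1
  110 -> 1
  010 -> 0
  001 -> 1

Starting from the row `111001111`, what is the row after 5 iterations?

011010101

iteration 1: 111010111
iteration 2: 111000011
iteration 3: 111011101
iteration 4: 111001100
iteration 5: 011010101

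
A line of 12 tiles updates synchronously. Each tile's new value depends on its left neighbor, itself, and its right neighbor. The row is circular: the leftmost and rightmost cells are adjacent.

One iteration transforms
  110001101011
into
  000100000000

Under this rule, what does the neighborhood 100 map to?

0

At position 2 the neighborhood is 100; the next row has 0 there.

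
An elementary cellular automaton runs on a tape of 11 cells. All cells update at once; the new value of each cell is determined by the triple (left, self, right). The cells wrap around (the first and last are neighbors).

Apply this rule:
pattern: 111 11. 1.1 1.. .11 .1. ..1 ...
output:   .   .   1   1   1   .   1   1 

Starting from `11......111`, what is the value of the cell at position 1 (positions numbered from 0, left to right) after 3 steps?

step 1: ..1111111..
step 2: 111......11
step 3: ...1111111.
position 1 holds .

.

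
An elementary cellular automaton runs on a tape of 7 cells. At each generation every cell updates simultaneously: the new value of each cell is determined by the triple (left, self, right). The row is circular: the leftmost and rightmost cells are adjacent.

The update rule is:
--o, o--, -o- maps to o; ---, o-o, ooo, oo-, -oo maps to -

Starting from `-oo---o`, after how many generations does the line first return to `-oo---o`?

---o-oo
o-oo---
o---o-o
-o-oo--
oo---o-
--o-oo-
-oo---o

7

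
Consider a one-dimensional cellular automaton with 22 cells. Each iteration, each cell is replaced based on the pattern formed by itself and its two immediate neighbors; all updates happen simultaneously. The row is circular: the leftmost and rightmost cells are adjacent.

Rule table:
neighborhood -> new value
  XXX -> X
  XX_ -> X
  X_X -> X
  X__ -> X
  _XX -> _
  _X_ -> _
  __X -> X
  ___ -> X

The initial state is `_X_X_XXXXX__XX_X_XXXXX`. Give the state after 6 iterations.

X_X_X_XXXXXX_XX_X_XXXX
XX_X_X_XXXXXX_XX_X_XXX
XXX_X_X_XXXXXX_XX_X_XX
XXXX_X_X_XXXXXX_XX_X_X
XXXXX_X_X_XXXXXX_XX_X_
_XXXXX_X_X_XXXXXX_XX_X

_XXXXX_X_X_XXXXXX_XX_X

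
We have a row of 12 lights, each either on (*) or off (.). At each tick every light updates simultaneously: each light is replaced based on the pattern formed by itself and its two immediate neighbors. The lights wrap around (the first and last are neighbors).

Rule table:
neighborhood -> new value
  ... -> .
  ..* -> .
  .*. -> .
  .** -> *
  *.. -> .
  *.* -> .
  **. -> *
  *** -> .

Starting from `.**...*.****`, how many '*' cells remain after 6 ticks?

tick 1: .**.....*..*
tick 2: .**.........
tick 3: .**.........  (fixed point — unchanged through tick 6)
count of *: 2

2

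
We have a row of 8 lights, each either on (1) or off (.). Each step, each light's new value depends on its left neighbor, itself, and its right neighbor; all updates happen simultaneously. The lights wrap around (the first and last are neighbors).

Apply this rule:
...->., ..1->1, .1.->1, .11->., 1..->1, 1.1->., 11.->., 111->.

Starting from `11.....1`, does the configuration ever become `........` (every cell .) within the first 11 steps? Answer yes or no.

step 1: ..1...1.
step 2: .111.111
step 3: ........
all cells are . at step 3

yes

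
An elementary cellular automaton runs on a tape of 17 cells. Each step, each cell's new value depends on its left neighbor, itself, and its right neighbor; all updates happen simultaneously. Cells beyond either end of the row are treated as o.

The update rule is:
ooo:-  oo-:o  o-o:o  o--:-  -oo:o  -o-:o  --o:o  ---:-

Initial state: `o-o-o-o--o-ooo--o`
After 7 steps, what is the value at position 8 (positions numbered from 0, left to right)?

-

ooooooo-oooo-o-oo
------ooo--ooooo-
-----oo-o-oo---oo
----oooooooo--oo-
---oo------o-oooo
--ooo-----oooo---
-oo-o----oo--o--o
position 8 holds -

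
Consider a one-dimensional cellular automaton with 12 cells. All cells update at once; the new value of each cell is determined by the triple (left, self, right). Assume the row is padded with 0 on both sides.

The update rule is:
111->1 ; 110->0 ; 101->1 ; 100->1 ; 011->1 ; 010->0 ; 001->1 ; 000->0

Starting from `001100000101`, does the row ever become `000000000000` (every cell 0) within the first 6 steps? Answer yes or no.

011010001010
110101010101
101010101010
010101010101
101010101010  (repeats step 3; period 2)
step 6: 010101010101
step 6 is 010101010101, still not uniform 0

no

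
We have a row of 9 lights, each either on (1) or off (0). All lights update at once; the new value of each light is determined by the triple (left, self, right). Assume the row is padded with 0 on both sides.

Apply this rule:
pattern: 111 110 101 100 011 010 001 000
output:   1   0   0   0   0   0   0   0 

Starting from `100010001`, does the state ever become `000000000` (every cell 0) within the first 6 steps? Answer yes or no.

yes

step 1: 000000000
all cells are 0 at step 1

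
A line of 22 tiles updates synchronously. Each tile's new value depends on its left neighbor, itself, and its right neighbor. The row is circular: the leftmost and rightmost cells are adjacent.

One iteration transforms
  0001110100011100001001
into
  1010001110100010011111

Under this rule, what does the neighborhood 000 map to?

At position 1 the neighborhood is 000; the next row has 0 there.

0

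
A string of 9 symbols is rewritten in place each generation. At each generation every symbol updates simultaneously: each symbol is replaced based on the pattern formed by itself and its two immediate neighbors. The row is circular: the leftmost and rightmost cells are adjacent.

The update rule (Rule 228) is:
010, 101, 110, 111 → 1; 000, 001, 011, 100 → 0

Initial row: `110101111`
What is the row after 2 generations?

generation 1: 111110111
generation 2: 111111011

111111011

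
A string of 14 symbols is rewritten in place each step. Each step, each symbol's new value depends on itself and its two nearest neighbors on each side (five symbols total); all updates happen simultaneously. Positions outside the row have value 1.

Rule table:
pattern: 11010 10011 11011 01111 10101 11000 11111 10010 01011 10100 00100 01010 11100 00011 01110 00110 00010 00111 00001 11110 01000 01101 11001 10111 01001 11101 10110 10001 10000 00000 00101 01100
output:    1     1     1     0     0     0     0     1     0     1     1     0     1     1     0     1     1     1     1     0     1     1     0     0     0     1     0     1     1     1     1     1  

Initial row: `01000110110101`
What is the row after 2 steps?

11111111011000
00000001101011

00000001101011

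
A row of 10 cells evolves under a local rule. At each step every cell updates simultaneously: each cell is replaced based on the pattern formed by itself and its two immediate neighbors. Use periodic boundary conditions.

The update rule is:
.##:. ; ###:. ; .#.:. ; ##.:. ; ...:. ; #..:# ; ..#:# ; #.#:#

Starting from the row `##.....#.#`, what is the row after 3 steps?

#.#.#.#.#.

..#...#.#.
.#.#.#.#.#
#.#.#.#.#.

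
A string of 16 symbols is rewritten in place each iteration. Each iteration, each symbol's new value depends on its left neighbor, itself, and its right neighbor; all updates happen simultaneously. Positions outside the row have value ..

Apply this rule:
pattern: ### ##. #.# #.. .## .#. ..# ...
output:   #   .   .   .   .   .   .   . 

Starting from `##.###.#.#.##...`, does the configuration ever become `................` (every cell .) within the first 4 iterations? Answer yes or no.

yes

iteration 1: ....#...........
iteration 2: ................
all cells are . at iteration 2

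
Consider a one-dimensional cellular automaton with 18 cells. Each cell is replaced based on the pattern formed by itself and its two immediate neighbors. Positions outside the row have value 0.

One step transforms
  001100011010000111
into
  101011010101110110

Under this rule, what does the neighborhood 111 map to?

1

At position 16 the neighborhood is 111; the next row has 1 there.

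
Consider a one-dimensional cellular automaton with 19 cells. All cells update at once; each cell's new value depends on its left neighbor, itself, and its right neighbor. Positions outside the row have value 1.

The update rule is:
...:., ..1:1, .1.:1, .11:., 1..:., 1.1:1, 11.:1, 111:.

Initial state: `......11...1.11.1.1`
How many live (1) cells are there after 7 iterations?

iteration 1: .....1.1..111.1111.
iteration 2: ....1111.1..11...11
iteration 3: ...1...111.1.1..1..
iteration 4: ..11..1..11111.11.1
iteration 5: .1.1.11.1....11.11.
iteration 6: 11111.111...1.11.11
iteration 7: ....11..1..111.11..
count of 1: 8

8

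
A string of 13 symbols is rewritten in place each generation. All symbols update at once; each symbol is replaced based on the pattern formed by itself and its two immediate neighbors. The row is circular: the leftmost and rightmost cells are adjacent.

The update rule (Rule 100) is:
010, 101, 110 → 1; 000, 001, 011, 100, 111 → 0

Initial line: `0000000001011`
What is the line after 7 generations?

0000000001101
0000000000111
0000000000001
0000000000001  (fixed point — unchanged through generation 7)

0000000000001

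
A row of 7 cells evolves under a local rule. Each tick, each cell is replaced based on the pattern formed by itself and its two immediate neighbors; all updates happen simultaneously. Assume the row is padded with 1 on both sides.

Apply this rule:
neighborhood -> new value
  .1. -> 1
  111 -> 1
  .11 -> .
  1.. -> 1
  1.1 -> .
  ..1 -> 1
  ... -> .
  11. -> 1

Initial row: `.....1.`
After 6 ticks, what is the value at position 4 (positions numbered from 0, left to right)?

1...11.
11.1.1.
11.1.1.  (fixed point — unchanged through tick 6)
position 4 holds .

.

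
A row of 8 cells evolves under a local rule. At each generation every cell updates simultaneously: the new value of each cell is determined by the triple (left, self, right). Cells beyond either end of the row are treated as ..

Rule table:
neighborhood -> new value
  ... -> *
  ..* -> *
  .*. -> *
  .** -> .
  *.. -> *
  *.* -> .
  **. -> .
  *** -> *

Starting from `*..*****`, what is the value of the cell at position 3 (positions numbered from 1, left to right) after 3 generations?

generation 1: ***.***.
generation 2: .*...*.*
generation 3: ******.*
position 3 holds *

*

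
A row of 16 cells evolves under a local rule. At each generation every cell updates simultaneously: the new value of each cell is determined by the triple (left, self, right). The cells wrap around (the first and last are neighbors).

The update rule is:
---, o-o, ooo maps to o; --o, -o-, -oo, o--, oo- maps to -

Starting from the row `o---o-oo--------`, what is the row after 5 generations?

generation 1: --o--o---oooooo-
generation 2: o------o--oooo--
generation 3: --oooo-----oo---
generation 4: o--oo--ooo----oo
generation 5: --------o--oo--o

--------o--oo--o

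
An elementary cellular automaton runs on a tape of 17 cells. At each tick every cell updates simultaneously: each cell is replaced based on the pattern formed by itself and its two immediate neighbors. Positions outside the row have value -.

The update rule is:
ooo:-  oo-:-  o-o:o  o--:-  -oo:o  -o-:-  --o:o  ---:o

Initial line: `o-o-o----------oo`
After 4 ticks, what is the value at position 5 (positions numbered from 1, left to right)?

tick 1: -o-o--oooooooooo-
tick 2: o-o--oo----------
tick 3: -o--oo--ooooooooo
tick 4: o--oo--oo--------
position 5 holds o

o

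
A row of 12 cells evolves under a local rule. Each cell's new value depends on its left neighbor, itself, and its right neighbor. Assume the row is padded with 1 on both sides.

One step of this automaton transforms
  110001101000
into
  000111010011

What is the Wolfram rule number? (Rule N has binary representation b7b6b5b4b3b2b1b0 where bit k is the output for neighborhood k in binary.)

43

position 0: 111 → 0  (bit 7 = 0)
position 1: 110 → 0  (bit 6 = 0)
position 7: 101 → 1  (bit 5 = 1)
position 2: 100 → 0  (bit 4 = 0)
position 5: 011 → 1  (bit 3 = 1)
position 8: 010 → 0  (bit 2 = 0)
position 4: 001 → 1  (bit 1 = 1)
position 3: 000 → 1  (bit 0 = 1)
bits b7..b0 = 00101011 = 43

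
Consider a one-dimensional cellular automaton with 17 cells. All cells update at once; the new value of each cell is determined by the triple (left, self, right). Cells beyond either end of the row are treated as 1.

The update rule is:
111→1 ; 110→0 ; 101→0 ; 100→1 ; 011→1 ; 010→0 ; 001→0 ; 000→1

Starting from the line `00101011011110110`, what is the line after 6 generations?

10000010011100100
01111001011010010
01110100010001000
01100011001100110
01011010101010100
00010000000000010

00010000000000010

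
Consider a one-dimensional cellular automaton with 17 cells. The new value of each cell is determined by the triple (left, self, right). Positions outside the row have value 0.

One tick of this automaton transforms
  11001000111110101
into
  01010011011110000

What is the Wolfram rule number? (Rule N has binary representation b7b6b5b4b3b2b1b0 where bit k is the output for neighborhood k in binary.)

195

position 9: 111 → 1  (bit 7 = 1)
position 1: 110 → 1  (bit 6 = 1)
position 13: 101 → 0  (bit 5 = 0)
position 2: 100 → 0  (bit 4 = 0)
position 0: 011 → 0  (bit 3 = 0)
position 4: 010 → 0  (bit 2 = 0)
position 3: 001 → 1  (bit 1 = 1)
position 6: 000 → 1  (bit 0 = 1)
bits b7..b0 = 11000011 = 195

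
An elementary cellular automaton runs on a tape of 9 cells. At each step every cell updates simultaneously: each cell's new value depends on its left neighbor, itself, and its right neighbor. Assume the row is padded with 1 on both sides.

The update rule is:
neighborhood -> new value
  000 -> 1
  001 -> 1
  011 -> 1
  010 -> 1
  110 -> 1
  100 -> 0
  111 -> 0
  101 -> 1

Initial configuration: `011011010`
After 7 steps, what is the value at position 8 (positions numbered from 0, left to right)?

1

111111111
000000000
011111111
110000000
010111111
111100000
000101111
position 8 holds 1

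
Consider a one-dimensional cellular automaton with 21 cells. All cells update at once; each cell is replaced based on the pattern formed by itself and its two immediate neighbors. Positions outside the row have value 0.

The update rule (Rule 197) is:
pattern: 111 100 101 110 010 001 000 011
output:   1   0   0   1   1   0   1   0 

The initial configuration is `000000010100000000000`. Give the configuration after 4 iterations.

100111010101001111111

111111010101111111111
011111010100111111111
001111010100011111111
100111010101001111111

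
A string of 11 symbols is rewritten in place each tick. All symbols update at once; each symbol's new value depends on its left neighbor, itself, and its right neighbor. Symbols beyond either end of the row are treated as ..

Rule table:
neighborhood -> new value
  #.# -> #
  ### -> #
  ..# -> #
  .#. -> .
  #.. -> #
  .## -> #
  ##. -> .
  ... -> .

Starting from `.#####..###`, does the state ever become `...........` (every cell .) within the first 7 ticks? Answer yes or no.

#####.####.
####.####.#
###.####.#.
##.####.#.#
#.####.#.#.
.####.#.#.#
####.#.#.#.
tick 7 is ####.#.#.#., still not uniform .

no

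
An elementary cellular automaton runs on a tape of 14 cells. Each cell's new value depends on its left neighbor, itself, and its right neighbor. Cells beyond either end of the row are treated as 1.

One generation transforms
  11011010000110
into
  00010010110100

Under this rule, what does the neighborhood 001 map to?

At position 10 the neighborhood is 001; the next row has 0 there.

0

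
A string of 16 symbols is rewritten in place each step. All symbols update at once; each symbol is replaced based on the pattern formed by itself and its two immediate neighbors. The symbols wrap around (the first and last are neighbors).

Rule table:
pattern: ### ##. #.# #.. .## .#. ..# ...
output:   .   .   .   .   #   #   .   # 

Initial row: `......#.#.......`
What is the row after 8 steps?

#.....#.#.#.#.#.

#####.#.#.######
......#.#.#.....
#####.#.#.#.####
......#.#.#.#...
#####.#.#.#.#.##
......#.#.#.#.#.
#####.#.#.#.#.#.
#.....#.#.#.#.#.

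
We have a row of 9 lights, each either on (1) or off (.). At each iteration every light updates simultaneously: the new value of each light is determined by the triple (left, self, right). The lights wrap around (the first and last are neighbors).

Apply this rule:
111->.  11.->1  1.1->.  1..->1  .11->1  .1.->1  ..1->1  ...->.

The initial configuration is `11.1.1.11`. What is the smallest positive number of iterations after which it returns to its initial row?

2

.1.1.1.1.
11.1.1.11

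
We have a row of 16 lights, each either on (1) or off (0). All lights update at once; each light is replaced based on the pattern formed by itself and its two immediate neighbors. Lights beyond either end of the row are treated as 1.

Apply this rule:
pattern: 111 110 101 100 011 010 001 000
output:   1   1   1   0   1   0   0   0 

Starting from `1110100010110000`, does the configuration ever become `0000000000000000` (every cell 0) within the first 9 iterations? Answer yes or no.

no

iteration 1: 1111000001110000
iteration 2: 1111000001110000  (fixed point — unchanged through iteration 9)
iteration 9 is 1111000001110000, still not uniform 0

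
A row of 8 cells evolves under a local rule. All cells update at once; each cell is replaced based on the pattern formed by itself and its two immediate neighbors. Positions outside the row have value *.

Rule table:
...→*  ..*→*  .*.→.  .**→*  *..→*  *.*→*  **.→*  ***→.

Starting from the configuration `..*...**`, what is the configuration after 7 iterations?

**.****.
.***..**
**.****.  (repeats iteration 1; period 2)
iteration 7: **.****.

**.****.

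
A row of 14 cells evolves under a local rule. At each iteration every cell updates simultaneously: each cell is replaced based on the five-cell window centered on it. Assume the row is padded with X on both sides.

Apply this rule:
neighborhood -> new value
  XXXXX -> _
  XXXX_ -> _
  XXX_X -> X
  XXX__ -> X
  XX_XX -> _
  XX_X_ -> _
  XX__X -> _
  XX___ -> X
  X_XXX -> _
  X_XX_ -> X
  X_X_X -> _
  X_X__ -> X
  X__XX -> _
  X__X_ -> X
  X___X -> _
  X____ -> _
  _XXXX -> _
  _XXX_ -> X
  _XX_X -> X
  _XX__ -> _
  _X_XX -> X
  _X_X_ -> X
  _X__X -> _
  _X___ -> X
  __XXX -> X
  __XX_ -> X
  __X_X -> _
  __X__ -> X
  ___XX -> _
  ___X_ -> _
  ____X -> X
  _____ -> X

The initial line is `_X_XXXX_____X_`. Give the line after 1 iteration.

__X___XX_XX__X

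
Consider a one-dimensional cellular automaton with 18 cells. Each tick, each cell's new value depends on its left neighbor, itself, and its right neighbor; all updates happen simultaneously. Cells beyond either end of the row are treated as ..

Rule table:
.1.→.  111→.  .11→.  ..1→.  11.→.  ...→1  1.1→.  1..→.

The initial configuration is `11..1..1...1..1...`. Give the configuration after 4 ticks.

tick 1: .........1......11
tick 2: 11111111...1111...
tick 3: .........1......11  (repeats tick 1; period 2)
tick 4: 11111111...1111...

11111111...1111...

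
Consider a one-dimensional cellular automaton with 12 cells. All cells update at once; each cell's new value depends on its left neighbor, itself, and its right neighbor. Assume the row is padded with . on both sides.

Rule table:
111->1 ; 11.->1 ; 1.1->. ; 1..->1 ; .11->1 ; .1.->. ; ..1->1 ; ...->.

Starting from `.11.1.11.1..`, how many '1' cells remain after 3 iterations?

111...11..1.
1111.11111.1
1111.11111..
count of 1: 9

9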